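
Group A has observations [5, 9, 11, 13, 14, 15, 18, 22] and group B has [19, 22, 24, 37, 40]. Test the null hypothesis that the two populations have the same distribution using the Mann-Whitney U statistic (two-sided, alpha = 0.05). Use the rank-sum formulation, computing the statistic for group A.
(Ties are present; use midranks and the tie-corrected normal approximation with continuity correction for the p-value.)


Step 1: Combine and sort all 13 observations; assign midranks.
sorted (value, group): (5,X), (9,X), (11,X), (13,X), (14,X), (15,X), (18,X), (19,Y), (22,X), (22,Y), (24,Y), (37,Y), (40,Y)
ranks: 5->1, 9->2, 11->3, 13->4, 14->5, 15->6, 18->7, 19->8, 22->9.5, 22->9.5, 24->11, 37->12, 40->13
Step 2: Rank sum for X: R1 = 1 + 2 + 3 + 4 + 5 + 6 + 7 + 9.5 = 37.5.
Step 3: U_X = R1 - n1(n1+1)/2 = 37.5 - 8*9/2 = 37.5 - 36 = 1.5.
       U_Y = n1*n2 - U_X = 40 - 1.5 = 38.5.
Step 4: Ties are present, so use the tie-corrected normal approximation (with continuity correction) for the p-value.
Step 5: p-value = 0.008326; compare to alpha = 0.05. reject H0.

U_X = 1.5, p = 0.008326, reject H0 at alpha = 0.05.


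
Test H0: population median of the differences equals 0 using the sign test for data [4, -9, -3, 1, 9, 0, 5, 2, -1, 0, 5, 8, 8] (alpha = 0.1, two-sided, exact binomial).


Step 1: Discard zero differences. Original n = 13; n_eff = number of nonzero differences = 11.
Nonzero differences (with sign): +4, -9, -3, +1, +9, +5, +2, -1, +5, +8, +8
Step 2: Count signs: positive = 8, negative = 3.
Step 3: Under H0: P(positive) = 0.5, so the number of positives S ~ Bin(11, 0.5).
Step 4: Two-sided exact p-value = sum of Bin(11,0.5) probabilities at or below the observed probability = 0.226562.
Step 5: alpha = 0.1. fail to reject H0.

n_eff = 11, pos = 8, neg = 3, p = 0.226562, fail to reject H0.


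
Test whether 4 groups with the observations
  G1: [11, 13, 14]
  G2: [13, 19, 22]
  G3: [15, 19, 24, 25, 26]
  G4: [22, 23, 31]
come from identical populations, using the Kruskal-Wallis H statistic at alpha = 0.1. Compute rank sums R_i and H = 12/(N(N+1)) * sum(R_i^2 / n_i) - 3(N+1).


Step 1: Combine all N = 14 observations and assign midranks.
sorted (value, group, rank): (11,G1,1), (13,G1,2.5), (13,G2,2.5), (14,G1,4), (15,G3,5), (19,G2,6.5), (19,G3,6.5), (22,G2,8.5), (22,G4,8.5), (23,G4,10), (24,G3,11), (25,G3,12), (26,G3,13), (31,G4,14)
Step 2: Sum ranks within each group.
R_1 = 7.5 (n_1 = 3)
R_2 = 17.5 (n_2 = 3)
R_3 = 47.5 (n_3 = 5)
R_4 = 32.5 (n_4 = 3)
Step 3: H = 12/(N(N+1)) * sum(R_i^2/n_i) - 3(N+1)
     = 12/(14*15) * (7.5^2/3 + 17.5^2/3 + 47.5^2/5 + 32.5^2/3) - 3*15
     = 0.057143 * 924.167 - 45
     = 7.809524.
Step 4: Ties present; correction factor C = 1 - 18/(14^3 - 14) = 0.993407. Corrected H = 7.809524 / 0.993407 = 7.861357.
Step 5: Under H0, H ~ chi^2(3); p-value = 0.048966.
Step 6: alpha = 0.1. reject H0.

H = 7.8614, df = 3, p = 0.048966, reject H0.


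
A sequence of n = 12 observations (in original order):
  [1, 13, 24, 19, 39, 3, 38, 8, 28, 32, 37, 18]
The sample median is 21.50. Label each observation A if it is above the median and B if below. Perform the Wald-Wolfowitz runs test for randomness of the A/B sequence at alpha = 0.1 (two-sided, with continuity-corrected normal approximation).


Step 1: Compute median = 21.50; label A = above, B = below.
Labels in order: BBABABABAAAB  (n_A = 6, n_B = 6)
Step 2: Count runs R = 9.
Step 3: Under H0 (random ordering), E[R] = 2*n_A*n_B/(n_A+n_B) + 1 = 2*6*6/12 + 1 = 7.0000.
        Var[R] = 2*n_A*n_B*(2*n_A*n_B - n_A - n_B) / ((n_A+n_B)^2 * (n_A+n_B-1)) = 4320/1584 = 2.7273.
        SD[R] = 1.6514.
Step 4: Continuity-corrected z = (R - 0.5 - E[R]) / SD[R] = (9 - 0.5 - 7.0000) / 1.6514 = 0.9083.
Step 5: Two-sided p-value via normal approximation = 2*(1 - Phi(|z|)) = 0.363722.
Step 6: alpha = 0.1. fail to reject H0.

R = 9, z = 0.9083, p = 0.363722, fail to reject H0.


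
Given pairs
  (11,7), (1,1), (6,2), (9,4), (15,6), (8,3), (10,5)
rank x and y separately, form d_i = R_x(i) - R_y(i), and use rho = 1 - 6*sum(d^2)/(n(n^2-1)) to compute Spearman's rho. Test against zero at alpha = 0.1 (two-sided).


Step 1: Rank x and y separately (midranks; no ties here).
rank(x): 11->6, 1->1, 6->2, 9->4, 15->7, 8->3, 10->5
rank(y): 7->7, 1->1, 2->2, 4->4, 6->6, 3->3, 5->5
Step 2: d_i = R_x(i) - R_y(i); compute d_i^2.
  (6-7)^2=1, (1-1)^2=0, (2-2)^2=0, (4-4)^2=0, (7-6)^2=1, (3-3)^2=0, (5-5)^2=0
sum(d^2) = 2.
Step 3: rho = 1 - 6*2 / (7*(7^2 - 1)) = 1 - 12/336 = 0.964286.
Step 4: Under H0, t = rho * sqrt((n-2)/(1-rho^2)) = 8.1408 ~ t(5).
Step 5: Two-sided p-value from the t-distribution with 5 df = 0.000454.
Step 6: alpha = 0.1. reject H0.

rho = 0.9643, p = 0.000454, reject H0 at alpha = 0.1.


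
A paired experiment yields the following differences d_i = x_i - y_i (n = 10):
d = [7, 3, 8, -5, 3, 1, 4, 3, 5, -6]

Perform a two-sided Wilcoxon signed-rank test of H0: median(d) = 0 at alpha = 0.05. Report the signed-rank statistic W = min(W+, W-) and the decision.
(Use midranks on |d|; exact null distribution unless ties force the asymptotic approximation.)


Step 1: Drop any zero differences (none here) and take |d_i|.
|d| = [7, 3, 8, 5, 3, 1, 4, 3, 5, 6]
Step 2: Midrank |d_i| (ties get averaged ranks).
ranks: |7|->9, |3|->3, |8|->10, |5|->6.5, |3|->3, |1|->1, |4|->5, |3|->3, |5|->6.5, |6|->8
Step 3: Attach original signs; sum ranks with positive sign and with negative sign.
W+ = 9 + 3 + 10 + 3 + 1 + 5 + 3 + 6.5 = 40.5
W- = 6.5 + 8 = 14.5
(Check: W+ + W- = 55 should equal n(n+1)/2 = 55.)
Step 4: Test statistic W = min(W+, W-) = 14.5.
Step 5: Ties in |d|, so use the tie-corrected normal approximation.
        E[W] = n(n+1)/4 = 10*11/4 = 27.5.
        Tie groups: |d|=3 (t=3), |d|=5 (t=2); sum(t^3 - t) = 30.
        Var[W] = n(n+1)(2n+1)/24 - sum(t^3-t)/48 = 2310/24 - 30/48 = 95.625.
        z = (W - E[W]) / sqrt(Var[W]) = (14.5 - 27.5) / 9.7788 = -1.3294.
        Two-sided p = 2*Phi(z) = 0.183714.
Step 6: alpha = 0.05. fail to reject H0.

W+ = 40.5, W- = 14.5, W = min = 14.5, p = 0.183714, fail to reject H0.


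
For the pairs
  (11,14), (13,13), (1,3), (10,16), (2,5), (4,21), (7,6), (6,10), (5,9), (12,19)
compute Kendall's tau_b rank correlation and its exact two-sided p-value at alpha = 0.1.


Step 1: Enumerate the 45 unordered pairs (i,j) with i<j and classify each by sign(x_j-x_i) * sign(y_j-y_i).
  (1,2):dx=+2,dy=-1->D; (1,3):dx=-10,dy=-11->C; (1,4):dx=-1,dy=+2->D; (1,5):dx=-9,dy=-9->C
  (1,6):dx=-7,dy=+7->D; (1,7):dx=-4,dy=-8->C; (1,8):dx=-5,dy=-4->C; (1,9):dx=-6,dy=-5->C
  (1,10):dx=+1,dy=+5->C; (2,3):dx=-12,dy=-10->C; (2,4):dx=-3,dy=+3->D; (2,5):dx=-11,dy=-8->C
  (2,6):dx=-9,dy=+8->D; (2,7):dx=-6,dy=-7->C; (2,8):dx=-7,dy=-3->C; (2,9):dx=-8,dy=-4->C
  (2,10):dx=-1,dy=+6->D; (3,4):dx=+9,dy=+13->C; (3,5):dx=+1,dy=+2->C; (3,6):dx=+3,dy=+18->C
  (3,7):dx=+6,dy=+3->C; (3,8):dx=+5,dy=+7->C; (3,9):dx=+4,dy=+6->C; (3,10):dx=+11,dy=+16->C
  (4,5):dx=-8,dy=-11->C; (4,6):dx=-6,dy=+5->D; (4,7):dx=-3,dy=-10->C; (4,8):dx=-4,dy=-6->C
  (4,9):dx=-5,dy=-7->C; (4,10):dx=+2,dy=+3->C; (5,6):dx=+2,dy=+16->C; (5,7):dx=+5,dy=+1->C
  (5,8):dx=+4,dy=+5->C; (5,9):dx=+3,dy=+4->C; (5,10):dx=+10,dy=+14->C; (6,7):dx=+3,dy=-15->D
  (6,8):dx=+2,dy=-11->D; (6,9):dx=+1,dy=-12->D; (6,10):dx=+8,dy=-2->D; (7,8):dx=-1,dy=+4->D
  (7,9):dx=-2,dy=+3->D; (7,10):dx=+5,dy=+13->C; (8,9):dx=-1,dy=-1->C; (8,10):dx=+6,dy=+9->C
  (9,10):dx=+7,dy=+10->C
Step 2: C = 32, D = 13, total pairs = 45.
Step 3: tau = (C - D)/(n(n-1)/2) = (32 - 13)/45 = 0.422222.
Step 4: Exact two-sided p-value (enumerate n! = 3628800 permutations of y under H0): p = 0.108313.
Step 5: alpha = 0.1. fail to reject H0.

tau_b = 0.4222 (C=32, D=13), p = 0.108313, fail to reject H0.


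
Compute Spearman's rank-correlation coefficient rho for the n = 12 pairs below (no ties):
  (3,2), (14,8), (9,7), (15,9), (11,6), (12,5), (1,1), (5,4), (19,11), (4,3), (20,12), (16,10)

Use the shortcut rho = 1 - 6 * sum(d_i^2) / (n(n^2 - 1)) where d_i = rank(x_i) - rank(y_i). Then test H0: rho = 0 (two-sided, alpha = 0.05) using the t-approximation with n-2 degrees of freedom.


Step 1: Rank x and y separately (midranks; no ties here).
rank(x): 3->2, 14->8, 9->5, 15->9, 11->6, 12->7, 1->1, 5->4, 19->11, 4->3, 20->12, 16->10
rank(y): 2->2, 8->8, 7->7, 9->9, 6->6, 5->5, 1->1, 4->4, 11->11, 3->3, 12->12, 10->10
Step 2: d_i = R_x(i) - R_y(i); compute d_i^2.
  (2-2)^2=0, (8-8)^2=0, (5-7)^2=4, (9-9)^2=0, (6-6)^2=0, (7-5)^2=4, (1-1)^2=0, (4-4)^2=0, (11-11)^2=0, (3-3)^2=0, (12-12)^2=0, (10-10)^2=0
sum(d^2) = 8.
Step 3: rho = 1 - 6*8 / (12*(12^2 - 1)) = 1 - 48/1716 = 0.972028.
Step 4: Under H0, t = rho * sqrt((n-2)/(1-rho^2)) = 13.0876 ~ t(10).
Step 5: Two-sided p-value from the t-distribution with 10 df = 0.000000.
Step 6: alpha = 0.05. reject H0.

rho = 0.9720, p = 0.000000, reject H0 at alpha = 0.05.


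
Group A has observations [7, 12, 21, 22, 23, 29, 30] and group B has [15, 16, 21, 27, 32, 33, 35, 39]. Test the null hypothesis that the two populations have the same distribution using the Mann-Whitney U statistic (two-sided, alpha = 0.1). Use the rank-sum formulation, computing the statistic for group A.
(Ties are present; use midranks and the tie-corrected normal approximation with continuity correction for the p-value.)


Step 1: Combine and sort all 15 observations; assign midranks.
sorted (value, group): (7,X), (12,X), (15,Y), (16,Y), (21,X), (21,Y), (22,X), (23,X), (27,Y), (29,X), (30,X), (32,Y), (33,Y), (35,Y), (39,Y)
ranks: 7->1, 12->2, 15->3, 16->4, 21->5.5, 21->5.5, 22->7, 23->8, 27->9, 29->10, 30->11, 32->12, 33->13, 35->14, 39->15
Step 2: Rank sum for X: R1 = 1 + 2 + 5.5 + 7 + 8 + 10 + 11 = 44.5.
Step 3: U_X = R1 - n1(n1+1)/2 = 44.5 - 7*8/2 = 44.5 - 28 = 16.5.
       U_Y = n1*n2 - U_X = 56 - 16.5 = 39.5.
Step 4: Ties are present, so use the tie-corrected normal approximation (with continuity correction) for the p-value.
Step 5: p-value = 0.202614; compare to alpha = 0.1. fail to reject H0.

U_X = 16.5, p = 0.202614, fail to reject H0 at alpha = 0.1.


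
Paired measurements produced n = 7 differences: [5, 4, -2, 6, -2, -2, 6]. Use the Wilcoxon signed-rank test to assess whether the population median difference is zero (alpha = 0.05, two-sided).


Step 1: Drop any zero differences (none here) and take |d_i|.
|d| = [5, 4, 2, 6, 2, 2, 6]
Step 2: Midrank |d_i| (ties get averaged ranks).
ranks: |5|->5, |4|->4, |2|->2, |6|->6.5, |2|->2, |2|->2, |6|->6.5
Step 3: Attach original signs; sum ranks with positive sign and with negative sign.
W+ = 5 + 4 + 6.5 + 6.5 = 22
W- = 2 + 2 + 2 = 6
(Check: W+ + W- = 28 should equal n(n+1)/2 = 28.)
Step 4: Test statistic W = min(W+, W-) = 6.
Step 5: Ties in |d|, so use the tie-corrected normal approximation.
        E[W] = n(n+1)/4 = 7*8/4 = 14.
        Tie groups: |d|=2 (t=3), |d|=6 (t=2); sum(t^3 - t) = 30.
        Var[W] = n(n+1)(2n+1)/24 - sum(t^3-t)/48 = 840/24 - 30/48 = 34.375.
        z = (W - E[W]) / sqrt(Var[W]) = (6 - 14) / 5.8630 = -1.3645.
        Two-sided p = 2*Phi(z) = 0.172415.
Step 6: alpha = 0.05. fail to reject H0.

W+ = 22, W- = 6, W = min = 6, p = 0.172415, fail to reject H0.


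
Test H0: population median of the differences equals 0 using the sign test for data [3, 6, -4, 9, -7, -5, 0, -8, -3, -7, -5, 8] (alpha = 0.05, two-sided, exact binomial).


Step 1: Discard zero differences. Original n = 12; n_eff = number of nonzero differences = 11.
Nonzero differences (with sign): +3, +6, -4, +9, -7, -5, -8, -3, -7, -5, +8
Step 2: Count signs: positive = 4, negative = 7.
Step 3: Under H0: P(positive) = 0.5, so the number of positives S ~ Bin(11, 0.5).
Step 4: Two-sided exact p-value = sum of Bin(11,0.5) probabilities at or below the observed probability = 0.548828.
Step 5: alpha = 0.05. fail to reject H0.

n_eff = 11, pos = 4, neg = 7, p = 0.548828, fail to reject H0.


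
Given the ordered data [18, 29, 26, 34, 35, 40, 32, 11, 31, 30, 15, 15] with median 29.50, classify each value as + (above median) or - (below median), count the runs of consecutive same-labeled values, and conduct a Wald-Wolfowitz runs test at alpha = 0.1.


Step 1: Compute median = 29.50; label A = above, B = below.
Labels in order: BBBAAAABAABB  (n_A = 6, n_B = 6)
Step 2: Count runs R = 5.
Step 3: Under H0 (random ordering), E[R] = 2*n_A*n_B/(n_A+n_B) + 1 = 2*6*6/12 + 1 = 7.0000.
        Var[R] = 2*n_A*n_B*(2*n_A*n_B - n_A - n_B) / ((n_A+n_B)^2 * (n_A+n_B-1)) = 4320/1584 = 2.7273.
        SD[R] = 1.6514.
Step 4: Continuity-corrected z = (R + 0.5 - E[R]) / SD[R] = (5 + 0.5 - 7.0000) / 1.6514 = -0.9083.
Step 5: Two-sided p-value via normal approximation = 2*(1 - Phi(|z|)) = 0.363722.
Step 6: alpha = 0.1. fail to reject H0.

R = 5, z = -0.9083, p = 0.363722, fail to reject H0.


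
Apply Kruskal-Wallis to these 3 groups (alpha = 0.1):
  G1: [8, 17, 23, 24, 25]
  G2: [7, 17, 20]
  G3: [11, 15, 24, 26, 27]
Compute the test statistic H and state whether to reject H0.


Step 1: Combine all N = 13 observations and assign midranks.
sorted (value, group, rank): (7,G2,1), (8,G1,2), (11,G3,3), (15,G3,4), (17,G1,5.5), (17,G2,5.5), (20,G2,7), (23,G1,8), (24,G1,9.5), (24,G3,9.5), (25,G1,11), (26,G3,12), (27,G3,13)
Step 2: Sum ranks within each group.
R_1 = 36 (n_1 = 5)
R_2 = 13.5 (n_2 = 3)
R_3 = 41.5 (n_3 = 5)
Step 3: H = 12/(N(N+1)) * sum(R_i^2/n_i) - 3(N+1)
     = 12/(13*14) * (36^2/5 + 13.5^2/3 + 41.5^2/5) - 3*14
     = 0.065934 * 664.4 - 42
     = 1.806593.
Step 4: Ties present; correction factor C = 1 - 12/(13^3 - 13) = 0.994505. Corrected H = 1.806593 / 0.994505 = 1.816575.
Step 5: Under H0, H ~ chi^2(2); p-value = 0.403214.
Step 6: alpha = 0.1. fail to reject H0.

H = 1.8166, df = 2, p = 0.403214, fail to reject H0.


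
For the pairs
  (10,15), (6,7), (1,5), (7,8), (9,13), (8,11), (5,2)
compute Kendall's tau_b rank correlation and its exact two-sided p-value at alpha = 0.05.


Step 1: Enumerate the 21 unordered pairs (i,j) with i<j and classify each by sign(x_j-x_i) * sign(y_j-y_i).
  (1,2):dx=-4,dy=-8->C; (1,3):dx=-9,dy=-10->C; (1,4):dx=-3,dy=-7->C; (1,5):dx=-1,dy=-2->C
  (1,6):dx=-2,dy=-4->C; (1,7):dx=-5,dy=-13->C; (2,3):dx=-5,dy=-2->C; (2,4):dx=+1,dy=+1->C
  (2,5):dx=+3,dy=+6->C; (2,6):dx=+2,dy=+4->C; (2,7):dx=-1,dy=-5->C; (3,4):dx=+6,dy=+3->C
  (3,5):dx=+8,dy=+8->C; (3,6):dx=+7,dy=+6->C; (3,7):dx=+4,dy=-3->D; (4,5):dx=+2,dy=+5->C
  (4,6):dx=+1,dy=+3->C; (4,7):dx=-2,dy=-6->C; (5,6):dx=-1,dy=-2->C; (5,7):dx=-4,dy=-11->C
  (6,7):dx=-3,dy=-9->C
Step 2: C = 20, D = 1, total pairs = 21.
Step 3: tau = (C - D)/(n(n-1)/2) = (20 - 1)/21 = 0.904762.
Step 4: Exact two-sided p-value (enumerate n! = 5040 permutations of y under H0): p = 0.002778.
Step 5: alpha = 0.05. reject H0.

tau_b = 0.9048 (C=20, D=1), p = 0.002778, reject H0.


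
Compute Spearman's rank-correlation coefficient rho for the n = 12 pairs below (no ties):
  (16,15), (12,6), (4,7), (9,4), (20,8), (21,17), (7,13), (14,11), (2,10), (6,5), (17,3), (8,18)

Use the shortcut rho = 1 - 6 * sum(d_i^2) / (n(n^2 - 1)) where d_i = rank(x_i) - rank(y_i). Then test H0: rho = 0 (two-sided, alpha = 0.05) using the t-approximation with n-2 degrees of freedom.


Step 1: Rank x and y separately (midranks; no ties here).
rank(x): 16->9, 12->7, 4->2, 9->6, 20->11, 21->12, 7->4, 14->8, 2->1, 6->3, 17->10, 8->5
rank(y): 15->10, 6->4, 7->5, 4->2, 8->6, 17->11, 13->9, 11->8, 10->7, 5->3, 3->1, 18->12
Step 2: d_i = R_x(i) - R_y(i); compute d_i^2.
  (9-10)^2=1, (7-4)^2=9, (2-5)^2=9, (6-2)^2=16, (11-6)^2=25, (12-11)^2=1, (4-9)^2=25, (8-8)^2=0, (1-7)^2=36, (3-3)^2=0, (10-1)^2=81, (5-12)^2=49
sum(d^2) = 252.
Step 3: rho = 1 - 6*252 / (12*(12^2 - 1)) = 1 - 1512/1716 = 0.118881.
Step 4: Under H0, t = rho * sqrt((n-2)/(1-rho^2)) = 0.3786 ~ t(10).
Step 5: Two-sided p-value from the t-distribution with 10 df = 0.712884.
Step 6: alpha = 0.05. fail to reject H0.

rho = 0.1189, p = 0.712884, fail to reject H0 at alpha = 0.05.


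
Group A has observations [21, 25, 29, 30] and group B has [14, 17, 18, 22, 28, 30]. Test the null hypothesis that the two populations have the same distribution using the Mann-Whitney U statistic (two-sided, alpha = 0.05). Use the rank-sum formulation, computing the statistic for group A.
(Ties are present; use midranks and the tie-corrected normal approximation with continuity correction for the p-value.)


Step 1: Combine and sort all 10 observations; assign midranks.
sorted (value, group): (14,Y), (17,Y), (18,Y), (21,X), (22,Y), (25,X), (28,Y), (29,X), (30,X), (30,Y)
ranks: 14->1, 17->2, 18->3, 21->4, 22->5, 25->6, 28->7, 29->8, 30->9.5, 30->9.5
Step 2: Rank sum for X: R1 = 4 + 6 + 8 + 9.5 = 27.5.
Step 3: U_X = R1 - n1(n1+1)/2 = 27.5 - 4*5/2 = 27.5 - 10 = 17.5.
       U_Y = n1*n2 - U_X = 24 - 17.5 = 6.5.
Step 4: Ties are present, so use the tie-corrected normal approximation (with continuity correction) for the p-value.
Step 5: p-value = 0.284958; compare to alpha = 0.05. fail to reject H0.

U_X = 17.5, p = 0.284958, fail to reject H0 at alpha = 0.05.


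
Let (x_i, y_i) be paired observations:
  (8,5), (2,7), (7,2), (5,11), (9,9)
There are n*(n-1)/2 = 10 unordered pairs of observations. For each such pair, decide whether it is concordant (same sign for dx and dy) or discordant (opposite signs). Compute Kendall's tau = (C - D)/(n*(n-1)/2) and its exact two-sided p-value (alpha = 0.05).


Step 1: Enumerate the 10 unordered pairs (i,j) with i<j and classify each by sign(x_j-x_i) * sign(y_j-y_i).
  (1,2):dx=-6,dy=+2->D; (1,3):dx=-1,dy=-3->C; (1,4):dx=-3,dy=+6->D; (1,5):dx=+1,dy=+4->C
  (2,3):dx=+5,dy=-5->D; (2,4):dx=+3,dy=+4->C; (2,5):dx=+7,dy=+2->C; (3,4):dx=-2,dy=+9->D
  (3,5):dx=+2,dy=+7->C; (4,5):dx=+4,dy=-2->D
Step 2: C = 5, D = 5, total pairs = 10.
Step 3: tau = (C - D)/(n(n-1)/2) = (5 - 5)/10 = 0.000000.
Step 4: Exact two-sided p-value (enumerate n! = 120 permutations of y under H0): p = 1.000000.
Step 5: alpha = 0.05. fail to reject H0.

tau_b = 0.0000 (C=5, D=5), p = 1.000000, fail to reject H0.


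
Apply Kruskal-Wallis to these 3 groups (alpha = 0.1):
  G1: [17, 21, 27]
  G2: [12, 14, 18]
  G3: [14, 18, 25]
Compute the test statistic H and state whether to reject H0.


Step 1: Combine all N = 9 observations and assign midranks.
sorted (value, group, rank): (12,G2,1), (14,G2,2.5), (14,G3,2.5), (17,G1,4), (18,G2,5.5), (18,G3,5.5), (21,G1,7), (25,G3,8), (27,G1,9)
Step 2: Sum ranks within each group.
R_1 = 20 (n_1 = 3)
R_2 = 9 (n_2 = 3)
R_3 = 16 (n_3 = 3)
Step 3: H = 12/(N(N+1)) * sum(R_i^2/n_i) - 3(N+1)
     = 12/(9*10) * (20^2/3 + 9^2/3 + 16^2/3) - 3*10
     = 0.133333 * 245.667 - 30
     = 2.755556.
Step 4: Ties present; correction factor C = 1 - 12/(9^3 - 9) = 0.983333. Corrected H = 2.755556 / 0.983333 = 2.802260.
Step 5: Under H0, H ~ chi^2(2); p-value = 0.246318.
Step 6: alpha = 0.1. fail to reject H0.

H = 2.8023, df = 2, p = 0.246318, fail to reject H0.


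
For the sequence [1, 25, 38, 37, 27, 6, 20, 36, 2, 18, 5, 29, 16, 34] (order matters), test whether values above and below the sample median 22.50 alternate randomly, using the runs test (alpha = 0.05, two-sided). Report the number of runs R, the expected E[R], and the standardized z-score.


Step 1: Compute median = 22.50; label A = above, B = below.
Labels in order: BAAAABBABBBABA  (n_A = 7, n_B = 7)
Step 2: Count runs R = 8.
Step 3: Under H0 (random ordering), E[R] = 2*n_A*n_B/(n_A+n_B) + 1 = 2*7*7/14 + 1 = 8.0000.
        Var[R] = 2*n_A*n_B*(2*n_A*n_B - n_A - n_B) / ((n_A+n_B)^2 * (n_A+n_B-1)) = 8232/2548 = 3.2308.
        SD[R] = 1.7974.
Step 4: R = E[R], so z = 0 with no continuity correction.
Step 5: Two-sided p-value via normal approximation = 2*(1 - Phi(|z|)) = 1.000000.
Step 6: alpha = 0.05. fail to reject H0.

R = 8, z = 0.0000, p = 1.000000, fail to reject H0.


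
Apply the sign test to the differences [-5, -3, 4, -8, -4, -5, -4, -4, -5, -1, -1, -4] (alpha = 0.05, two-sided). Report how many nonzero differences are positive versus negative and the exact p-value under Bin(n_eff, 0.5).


Step 1: Discard zero differences. Original n = 12; n_eff = number of nonzero differences = 12.
Nonzero differences (with sign): -5, -3, +4, -8, -4, -5, -4, -4, -5, -1, -1, -4
Step 2: Count signs: positive = 1, negative = 11.
Step 3: Under H0: P(positive) = 0.5, so the number of positives S ~ Bin(12, 0.5).
Step 4: Two-sided exact p-value = sum of Bin(12,0.5) probabilities at or below the observed probability = 0.006348.
Step 5: alpha = 0.05. reject H0.

n_eff = 12, pos = 1, neg = 11, p = 0.006348, reject H0.


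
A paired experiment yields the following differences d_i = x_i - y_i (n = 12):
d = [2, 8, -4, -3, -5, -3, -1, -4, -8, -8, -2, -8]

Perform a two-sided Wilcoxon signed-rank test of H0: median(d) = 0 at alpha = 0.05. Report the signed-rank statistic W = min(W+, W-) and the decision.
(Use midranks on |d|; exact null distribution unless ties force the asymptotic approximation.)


Step 1: Drop any zero differences (none here) and take |d_i|.
|d| = [2, 8, 4, 3, 5, 3, 1, 4, 8, 8, 2, 8]
Step 2: Midrank |d_i| (ties get averaged ranks).
ranks: |2|->2.5, |8|->10.5, |4|->6.5, |3|->4.5, |5|->8, |3|->4.5, |1|->1, |4|->6.5, |8|->10.5, |8|->10.5, |2|->2.5, |8|->10.5
Step 3: Attach original signs; sum ranks with positive sign and with negative sign.
W+ = 2.5 + 10.5 = 13
W- = 6.5 + 4.5 + 8 + 4.5 + 1 + 6.5 + 10.5 + 10.5 + 2.5 + 10.5 = 65
(Check: W+ + W- = 78 should equal n(n+1)/2 = 78.)
Step 4: Test statistic W = min(W+, W-) = 13.
Step 5: Ties in |d|, so use the tie-corrected normal approximation.
        E[W] = n(n+1)/4 = 12*13/4 = 39.
        Tie groups: |d|=2 (t=2), |d|=3 (t=2), |d|=4 (t=2), |d|=8 (t=4); sum(t^3 - t) = 78.
        Var[W] = n(n+1)(2n+1)/24 - sum(t^3-t)/48 = 3900/24 - 78/48 = 160.875.
        z = (W - E[W]) / sqrt(Var[W]) = (13 - 39) / 12.6837 = -2.0499.
        Two-sided p = 2*Phi(z) = 0.040376.
Step 6: alpha = 0.05. reject H0.

W+ = 13, W- = 65, W = min = 13, p = 0.040376, reject H0.


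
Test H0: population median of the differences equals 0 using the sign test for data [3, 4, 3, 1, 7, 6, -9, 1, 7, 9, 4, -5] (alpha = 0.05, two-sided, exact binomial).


Step 1: Discard zero differences. Original n = 12; n_eff = number of nonzero differences = 12.
Nonzero differences (with sign): +3, +4, +3, +1, +7, +6, -9, +1, +7, +9, +4, -5
Step 2: Count signs: positive = 10, negative = 2.
Step 3: Under H0: P(positive) = 0.5, so the number of positives S ~ Bin(12, 0.5).
Step 4: Two-sided exact p-value = sum of Bin(12,0.5) probabilities at or below the observed probability = 0.038574.
Step 5: alpha = 0.05. reject H0.

n_eff = 12, pos = 10, neg = 2, p = 0.038574, reject H0.


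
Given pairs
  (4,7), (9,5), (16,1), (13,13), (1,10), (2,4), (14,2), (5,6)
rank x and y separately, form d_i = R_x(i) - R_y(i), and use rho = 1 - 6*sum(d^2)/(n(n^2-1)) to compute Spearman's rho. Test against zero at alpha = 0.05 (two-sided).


Step 1: Rank x and y separately (midranks; no ties here).
rank(x): 4->3, 9->5, 16->8, 13->6, 1->1, 2->2, 14->7, 5->4
rank(y): 7->6, 5->4, 1->1, 13->8, 10->7, 4->3, 2->2, 6->5
Step 2: d_i = R_x(i) - R_y(i); compute d_i^2.
  (3-6)^2=9, (5-4)^2=1, (8-1)^2=49, (6-8)^2=4, (1-7)^2=36, (2-3)^2=1, (7-2)^2=25, (4-5)^2=1
sum(d^2) = 126.
Step 3: rho = 1 - 6*126 / (8*(8^2 - 1)) = 1 - 756/504 = -0.500000.
Step 4: Under H0, t = rho * sqrt((n-2)/(1-rho^2)) = -1.4142 ~ t(6).
Step 5: Two-sided p-value from the t-distribution with 6 df = 0.207031.
Step 6: alpha = 0.05. fail to reject H0.

rho = -0.5000, p = 0.207031, fail to reject H0 at alpha = 0.05.


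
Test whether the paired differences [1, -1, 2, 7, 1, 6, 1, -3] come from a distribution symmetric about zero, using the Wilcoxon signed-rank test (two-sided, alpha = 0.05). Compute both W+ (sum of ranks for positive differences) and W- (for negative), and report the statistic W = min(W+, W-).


Step 1: Drop any zero differences (none here) and take |d_i|.
|d| = [1, 1, 2, 7, 1, 6, 1, 3]
Step 2: Midrank |d_i| (ties get averaged ranks).
ranks: |1|->2.5, |1|->2.5, |2|->5, |7|->8, |1|->2.5, |6|->7, |1|->2.5, |3|->6
Step 3: Attach original signs; sum ranks with positive sign and with negative sign.
W+ = 2.5 + 5 + 8 + 2.5 + 7 + 2.5 = 27.5
W- = 2.5 + 6 = 8.5
(Check: W+ + W- = 36 should equal n(n+1)/2 = 36.)
Step 4: Test statistic W = min(W+, W-) = 8.5.
Step 5: Ties in |d|, so use the tie-corrected normal approximation.
        E[W] = n(n+1)/4 = 8*9/4 = 18.
        Tie groups: |d|=1 (t=4); sum(t^3 - t) = 60.
        Var[W] = n(n+1)(2n+1)/24 - sum(t^3-t)/48 = 1224/24 - 60/48 = 49.75.
        z = (W - E[W]) / sqrt(Var[W]) = (8.5 - 18) / 7.0534 = -1.3469.
        Two-sided p = 2*Phi(z) = 0.178021.
Step 6: alpha = 0.05. fail to reject H0.

W+ = 27.5, W- = 8.5, W = min = 8.5, p = 0.178021, fail to reject H0.


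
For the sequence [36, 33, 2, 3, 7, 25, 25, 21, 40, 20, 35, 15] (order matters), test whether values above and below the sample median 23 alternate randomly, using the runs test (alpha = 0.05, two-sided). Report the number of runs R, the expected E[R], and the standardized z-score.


Step 1: Compute median = 23; label A = above, B = below.
Labels in order: AABBBAABABAB  (n_A = 6, n_B = 6)
Step 2: Count runs R = 8.
Step 3: Under H0 (random ordering), E[R] = 2*n_A*n_B/(n_A+n_B) + 1 = 2*6*6/12 + 1 = 7.0000.
        Var[R] = 2*n_A*n_B*(2*n_A*n_B - n_A - n_B) / ((n_A+n_B)^2 * (n_A+n_B-1)) = 4320/1584 = 2.7273.
        SD[R] = 1.6514.
Step 4: Continuity-corrected z = (R - 0.5 - E[R]) / SD[R] = (8 - 0.5 - 7.0000) / 1.6514 = 0.3028.
Step 5: Two-sided p-value via normal approximation = 2*(1 - Phi(|z|)) = 0.762069.
Step 6: alpha = 0.05. fail to reject H0.

R = 8, z = 0.3028, p = 0.762069, fail to reject H0.


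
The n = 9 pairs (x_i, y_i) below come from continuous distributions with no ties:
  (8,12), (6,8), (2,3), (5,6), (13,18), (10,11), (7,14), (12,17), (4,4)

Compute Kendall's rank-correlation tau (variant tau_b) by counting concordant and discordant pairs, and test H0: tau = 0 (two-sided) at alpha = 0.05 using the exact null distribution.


Step 1: Enumerate the 36 unordered pairs (i,j) with i<j and classify each by sign(x_j-x_i) * sign(y_j-y_i).
  (1,2):dx=-2,dy=-4->C; (1,3):dx=-6,dy=-9->C; (1,4):dx=-3,dy=-6->C; (1,5):dx=+5,dy=+6->C
  (1,6):dx=+2,dy=-1->D; (1,7):dx=-1,dy=+2->D; (1,8):dx=+4,dy=+5->C; (1,9):dx=-4,dy=-8->C
  (2,3):dx=-4,dy=-5->C; (2,4):dx=-1,dy=-2->C; (2,5):dx=+7,dy=+10->C; (2,6):dx=+4,dy=+3->C
  (2,7):dx=+1,dy=+6->C; (2,8):dx=+6,dy=+9->C; (2,9):dx=-2,dy=-4->C; (3,4):dx=+3,dy=+3->C
  (3,5):dx=+11,dy=+15->C; (3,6):dx=+8,dy=+8->C; (3,7):dx=+5,dy=+11->C; (3,8):dx=+10,dy=+14->C
  (3,9):dx=+2,dy=+1->C; (4,5):dx=+8,dy=+12->C; (4,6):dx=+5,dy=+5->C; (4,7):dx=+2,dy=+8->C
  (4,8):dx=+7,dy=+11->C; (4,9):dx=-1,dy=-2->C; (5,6):dx=-3,dy=-7->C; (5,7):dx=-6,dy=-4->C
  (5,8):dx=-1,dy=-1->C; (5,9):dx=-9,dy=-14->C; (6,7):dx=-3,dy=+3->D; (6,8):dx=+2,dy=+6->C
  (6,9):dx=-6,dy=-7->C; (7,8):dx=+5,dy=+3->C; (7,9):dx=-3,dy=-10->C; (8,9):dx=-8,dy=-13->C
Step 2: C = 33, D = 3, total pairs = 36.
Step 3: tau = (C - D)/(n(n-1)/2) = (33 - 3)/36 = 0.833333.
Step 4: Exact two-sided p-value (enumerate n! = 362880 permutations of y under H0): p = 0.000854.
Step 5: alpha = 0.05. reject H0.

tau_b = 0.8333 (C=33, D=3), p = 0.000854, reject H0.


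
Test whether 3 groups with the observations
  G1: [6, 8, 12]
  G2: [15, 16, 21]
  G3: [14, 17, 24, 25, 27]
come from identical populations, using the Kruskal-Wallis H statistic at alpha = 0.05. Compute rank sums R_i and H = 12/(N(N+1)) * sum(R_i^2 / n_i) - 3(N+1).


Step 1: Combine all N = 11 observations and assign midranks.
sorted (value, group, rank): (6,G1,1), (8,G1,2), (12,G1,3), (14,G3,4), (15,G2,5), (16,G2,6), (17,G3,7), (21,G2,8), (24,G3,9), (25,G3,10), (27,G3,11)
Step 2: Sum ranks within each group.
R_1 = 6 (n_1 = 3)
R_2 = 19 (n_2 = 3)
R_3 = 41 (n_3 = 5)
Step 3: H = 12/(N(N+1)) * sum(R_i^2/n_i) - 3(N+1)
     = 12/(11*12) * (6^2/3 + 19^2/3 + 41^2/5) - 3*12
     = 0.090909 * 468.533 - 36
     = 6.593939.
Step 4: No ties, so H is used without correction.
Step 5: Under H0, H ~ chi^2(2); p-value = 0.036995.
Step 6: alpha = 0.05. reject H0.

H = 6.5939, df = 2, p = 0.036995, reject H0.


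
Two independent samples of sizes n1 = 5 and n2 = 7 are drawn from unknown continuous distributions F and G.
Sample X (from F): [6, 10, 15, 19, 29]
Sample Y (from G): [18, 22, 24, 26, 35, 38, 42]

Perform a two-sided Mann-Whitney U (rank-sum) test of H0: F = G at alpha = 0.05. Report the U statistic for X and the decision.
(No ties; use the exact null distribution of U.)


Step 1: Combine and sort all 12 observations; assign midranks.
sorted (value, group): (6,X), (10,X), (15,X), (18,Y), (19,X), (22,Y), (24,Y), (26,Y), (29,X), (35,Y), (38,Y), (42,Y)
ranks: 6->1, 10->2, 15->3, 18->4, 19->5, 22->6, 24->7, 26->8, 29->9, 35->10, 38->11, 42->12
Step 2: Rank sum for X: R1 = 1 + 2 + 3 + 5 + 9 = 20.
Step 3: U_X = R1 - n1(n1+1)/2 = 20 - 5*6/2 = 20 - 15 = 5.
       U_Y = n1*n2 - U_X = 35 - 5 = 30.
Step 4: No ties, so the exact null distribution of U (based on enumerating the C(12,5) = 792 equally likely rank assignments) gives the two-sided p-value.
Step 5: p-value = 0.047980; compare to alpha = 0.05. reject H0.

U_X = 5, p = 0.047980, reject H0 at alpha = 0.05.


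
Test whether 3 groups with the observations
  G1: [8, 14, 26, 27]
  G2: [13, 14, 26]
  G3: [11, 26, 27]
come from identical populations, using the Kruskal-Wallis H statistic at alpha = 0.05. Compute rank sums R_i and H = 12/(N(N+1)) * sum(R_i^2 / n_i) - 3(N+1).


Step 1: Combine all N = 10 observations and assign midranks.
sorted (value, group, rank): (8,G1,1), (11,G3,2), (13,G2,3), (14,G1,4.5), (14,G2,4.5), (26,G1,7), (26,G2,7), (26,G3,7), (27,G1,9.5), (27,G3,9.5)
Step 2: Sum ranks within each group.
R_1 = 22 (n_1 = 4)
R_2 = 14.5 (n_2 = 3)
R_3 = 18.5 (n_3 = 3)
Step 3: H = 12/(N(N+1)) * sum(R_i^2/n_i) - 3(N+1)
     = 12/(10*11) * (22^2/4 + 14.5^2/3 + 18.5^2/3) - 3*11
     = 0.109091 * 305.167 - 33
     = 0.290909.
Step 4: Ties present; correction factor C = 1 - 36/(10^3 - 10) = 0.963636. Corrected H = 0.290909 / 0.963636 = 0.301887.
Step 5: Under H0, H ~ chi^2(2); p-value = 0.859896.
Step 6: alpha = 0.05. fail to reject H0.

H = 0.3019, df = 2, p = 0.859896, fail to reject H0.


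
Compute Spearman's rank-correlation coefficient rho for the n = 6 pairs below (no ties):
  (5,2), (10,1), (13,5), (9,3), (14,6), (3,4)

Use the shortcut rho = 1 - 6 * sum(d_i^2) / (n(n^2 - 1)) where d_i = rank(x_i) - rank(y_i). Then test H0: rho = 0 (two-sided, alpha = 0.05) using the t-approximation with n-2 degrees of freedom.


Step 1: Rank x and y separately (midranks; no ties here).
rank(x): 5->2, 10->4, 13->5, 9->3, 14->6, 3->1
rank(y): 2->2, 1->1, 5->5, 3->3, 6->6, 4->4
Step 2: d_i = R_x(i) - R_y(i); compute d_i^2.
  (2-2)^2=0, (4-1)^2=9, (5-5)^2=0, (3-3)^2=0, (6-6)^2=0, (1-4)^2=9
sum(d^2) = 18.
Step 3: rho = 1 - 6*18 / (6*(6^2 - 1)) = 1 - 108/210 = 0.485714.
Step 4: Under H0, t = rho * sqrt((n-2)/(1-rho^2)) = 1.1113 ~ t(4).
Step 5: Two-sided p-value from the t-distribution with 4 df = 0.328723.
Step 6: alpha = 0.05. fail to reject H0.

rho = 0.4857, p = 0.328723, fail to reject H0 at alpha = 0.05.


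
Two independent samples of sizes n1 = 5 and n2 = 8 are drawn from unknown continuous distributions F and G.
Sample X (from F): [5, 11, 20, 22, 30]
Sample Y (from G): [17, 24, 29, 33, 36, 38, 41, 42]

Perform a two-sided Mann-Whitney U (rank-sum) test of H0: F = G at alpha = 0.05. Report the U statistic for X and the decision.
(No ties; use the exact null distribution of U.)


Step 1: Combine and sort all 13 observations; assign midranks.
sorted (value, group): (5,X), (11,X), (17,Y), (20,X), (22,X), (24,Y), (29,Y), (30,X), (33,Y), (36,Y), (38,Y), (41,Y), (42,Y)
ranks: 5->1, 11->2, 17->3, 20->4, 22->5, 24->6, 29->7, 30->8, 33->9, 36->10, 38->11, 41->12, 42->13
Step 2: Rank sum for X: R1 = 1 + 2 + 4 + 5 + 8 = 20.
Step 3: U_X = R1 - n1(n1+1)/2 = 20 - 5*6/2 = 20 - 15 = 5.
       U_Y = n1*n2 - U_X = 40 - 5 = 35.
Step 4: No ties, so the exact null distribution of U (based on enumerating the C(13,5) = 1287 equally likely rank assignments) gives the two-sided p-value.
Step 5: p-value = 0.029526; compare to alpha = 0.05. reject H0.

U_X = 5, p = 0.029526, reject H0 at alpha = 0.05.


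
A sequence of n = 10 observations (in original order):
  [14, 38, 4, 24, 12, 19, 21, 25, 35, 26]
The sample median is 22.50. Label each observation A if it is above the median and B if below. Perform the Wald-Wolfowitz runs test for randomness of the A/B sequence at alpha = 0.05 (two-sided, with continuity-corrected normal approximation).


Step 1: Compute median = 22.50; label A = above, B = below.
Labels in order: BABABBBAAA  (n_A = 5, n_B = 5)
Step 2: Count runs R = 6.
Step 3: Under H0 (random ordering), E[R] = 2*n_A*n_B/(n_A+n_B) + 1 = 2*5*5/10 + 1 = 6.0000.
        Var[R] = 2*n_A*n_B*(2*n_A*n_B - n_A - n_B) / ((n_A+n_B)^2 * (n_A+n_B-1)) = 2000/900 = 2.2222.
        SD[R] = 1.4907.
Step 4: R = E[R], so z = 0 with no continuity correction.
Step 5: Two-sided p-value via normal approximation = 2*(1 - Phi(|z|)) = 1.000000.
Step 6: alpha = 0.05. fail to reject H0.

R = 6, z = 0.0000, p = 1.000000, fail to reject H0.


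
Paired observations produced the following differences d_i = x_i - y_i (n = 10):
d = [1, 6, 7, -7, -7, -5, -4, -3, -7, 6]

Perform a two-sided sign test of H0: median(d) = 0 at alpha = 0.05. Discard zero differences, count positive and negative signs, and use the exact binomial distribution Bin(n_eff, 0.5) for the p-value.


Step 1: Discard zero differences. Original n = 10; n_eff = number of nonzero differences = 10.
Nonzero differences (with sign): +1, +6, +7, -7, -7, -5, -4, -3, -7, +6
Step 2: Count signs: positive = 4, negative = 6.
Step 3: Under H0: P(positive) = 0.5, so the number of positives S ~ Bin(10, 0.5).
Step 4: Two-sided exact p-value = sum of Bin(10,0.5) probabilities at or below the observed probability = 0.753906.
Step 5: alpha = 0.05. fail to reject H0.

n_eff = 10, pos = 4, neg = 6, p = 0.753906, fail to reject H0.


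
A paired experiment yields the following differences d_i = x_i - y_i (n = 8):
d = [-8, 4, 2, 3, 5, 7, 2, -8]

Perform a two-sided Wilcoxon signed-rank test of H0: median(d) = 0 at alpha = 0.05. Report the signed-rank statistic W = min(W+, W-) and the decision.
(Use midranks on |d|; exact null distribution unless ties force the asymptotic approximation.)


Step 1: Drop any zero differences (none here) and take |d_i|.
|d| = [8, 4, 2, 3, 5, 7, 2, 8]
Step 2: Midrank |d_i| (ties get averaged ranks).
ranks: |8|->7.5, |4|->4, |2|->1.5, |3|->3, |5|->5, |7|->6, |2|->1.5, |8|->7.5
Step 3: Attach original signs; sum ranks with positive sign and with negative sign.
W+ = 4 + 1.5 + 3 + 5 + 6 + 1.5 = 21
W- = 7.5 + 7.5 = 15
(Check: W+ + W- = 36 should equal n(n+1)/2 = 36.)
Step 4: Test statistic W = min(W+, W-) = 15.
Step 5: Ties in |d|, so use the tie-corrected normal approximation.
        E[W] = n(n+1)/4 = 8*9/4 = 18.
        Tie groups: |d|=2 (t=2), |d|=8 (t=2); sum(t^3 - t) = 12.
        Var[W] = n(n+1)(2n+1)/24 - sum(t^3-t)/48 = 1224/24 - 12/48 = 50.75.
        z = (W - E[W]) / sqrt(Var[W]) = (15 - 18) / 7.1239 = -0.4211.
        Two-sided p = 2*Phi(z) = 0.673669.
Step 6: alpha = 0.05. fail to reject H0.

W+ = 21, W- = 15, W = min = 15, p = 0.673669, fail to reject H0.


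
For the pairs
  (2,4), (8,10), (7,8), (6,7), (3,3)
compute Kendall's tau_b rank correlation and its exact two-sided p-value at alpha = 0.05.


Step 1: Enumerate the 10 unordered pairs (i,j) with i<j and classify each by sign(x_j-x_i) * sign(y_j-y_i).
  (1,2):dx=+6,dy=+6->C; (1,3):dx=+5,dy=+4->C; (1,4):dx=+4,dy=+3->C; (1,5):dx=+1,dy=-1->D
  (2,3):dx=-1,dy=-2->C; (2,4):dx=-2,dy=-3->C; (2,5):dx=-5,dy=-7->C; (3,4):dx=-1,dy=-1->C
  (3,5):dx=-4,dy=-5->C; (4,5):dx=-3,dy=-4->C
Step 2: C = 9, D = 1, total pairs = 10.
Step 3: tau = (C - D)/(n(n-1)/2) = (9 - 1)/10 = 0.800000.
Step 4: Exact two-sided p-value (enumerate n! = 120 permutations of y under H0): p = 0.083333.
Step 5: alpha = 0.05. fail to reject H0.

tau_b = 0.8000 (C=9, D=1), p = 0.083333, fail to reject H0.


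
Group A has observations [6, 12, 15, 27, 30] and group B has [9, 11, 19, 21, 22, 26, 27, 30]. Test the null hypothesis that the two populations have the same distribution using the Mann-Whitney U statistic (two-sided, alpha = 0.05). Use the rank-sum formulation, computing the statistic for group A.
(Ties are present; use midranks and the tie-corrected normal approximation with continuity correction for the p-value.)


Step 1: Combine and sort all 13 observations; assign midranks.
sorted (value, group): (6,X), (9,Y), (11,Y), (12,X), (15,X), (19,Y), (21,Y), (22,Y), (26,Y), (27,X), (27,Y), (30,X), (30,Y)
ranks: 6->1, 9->2, 11->3, 12->4, 15->5, 19->6, 21->7, 22->8, 26->9, 27->10.5, 27->10.5, 30->12.5, 30->12.5
Step 2: Rank sum for X: R1 = 1 + 4 + 5 + 10.5 + 12.5 = 33.
Step 3: U_X = R1 - n1(n1+1)/2 = 33 - 5*6/2 = 33 - 15 = 18.
       U_Y = n1*n2 - U_X = 40 - 18 = 22.
Step 4: Ties are present, so use the tie-corrected normal approximation (with continuity correction) for the p-value.
Step 5: p-value = 0.825728; compare to alpha = 0.05. fail to reject H0.

U_X = 18, p = 0.825728, fail to reject H0 at alpha = 0.05.


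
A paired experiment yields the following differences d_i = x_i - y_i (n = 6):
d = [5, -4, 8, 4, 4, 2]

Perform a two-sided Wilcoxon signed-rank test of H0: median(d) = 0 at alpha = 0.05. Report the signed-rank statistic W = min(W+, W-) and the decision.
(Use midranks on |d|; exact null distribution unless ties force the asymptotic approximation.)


Step 1: Drop any zero differences (none here) and take |d_i|.
|d| = [5, 4, 8, 4, 4, 2]
Step 2: Midrank |d_i| (ties get averaged ranks).
ranks: |5|->5, |4|->3, |8|->6, |4|->3, |4|->3, |2|->1
Step 3: Attach original signs; sum ranks with positive sign and with negative sign.
W+ = 5 + 6 + 3 + 3 + 1 = 18
W- = 3 = 3
(Check: W+ + W- = 21 should equal n(n+1)/2 = 21.)
Step 4: Test statistic W = min(W+, W-) = 3.
Step 5: Ties in |d|, so use the tie-corrected normal approximation.
        E[W] = n(n+1)/4 = 6*7/4 = 10.5.
        Tie groups: |d|=4 (t=3); sum(t^3 - t) = 24.
        Var[W] = n(n+1)(2n+1)/24 - sum(t^3-t)/48 = 546/24 - 24/48 = 22.25.
        z = (W - E[W]) / sqrt(Var[W]) = (3 - 10.5) / 4.7170 = -1.5900.
        Two-sided p = 2*Phi(z) = 0.111836.
Step 6: alpha = 0.05. fail to reject H0.

W+ = 18, W- = 3, W = min = 3, p = 0.111836, fail to reject H0.


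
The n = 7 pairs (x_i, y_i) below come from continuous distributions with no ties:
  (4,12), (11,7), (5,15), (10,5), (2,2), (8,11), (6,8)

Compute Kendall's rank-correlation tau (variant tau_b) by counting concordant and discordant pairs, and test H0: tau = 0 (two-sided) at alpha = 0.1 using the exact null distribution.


Step 1: Enumerate the 21 unordered pairs (i,j) with i<j and classify each by sign(x_j-x_i) * sign(y_j-y_i).
  (1,2):dx=+7,dy=-5->D; (1,3):dx=+1,dy=+3->C; (1,4):dx=+6,dy=-7->D; (1,5):dx=-2,dy=-10->C
  (1,6):dx=+4,dy=-1->D; (1,7):dx=+2,dy=-4->D; (2,3):dx=-6,dy=+8->D; (2,4):dx=-1,dy=-2->C
  (2,5):dx=-9,dy=-5->C; (2,6):dx=-3,dy=+4->D; (2,7):dx=-5,dy=+1->D; (3,4):dx=+5,dy=-10->D
  (3,5):dx=-3,dy=-13->C; (3,6):dx=+3,dy=-4->D; (3,7):dx=+1,dy=-7->D; (4,5):dx=-8,dy=-3->C
  (4,6):dx=-2,dy=+6->D; (4,7):dx=-4,dy=+3->D; (5,6):dx=+6,dy=+9->C; (5,7):dx=+4,dy=+6->C
  (6,7):dx=-2,dy=-3->C
Step 2: C = 9, D = 12, total pairs = 21.
Step 3: tau = (C - D)/(n(n-1)/2) = (9 - 12)/21 = -0.142857.
Step 4: Exact two-sided p-value (enumerate n! = 5040 permutations of y under H0): p = 0.772619.
Step 5: alpha = 0.1. fail to reject H0.

tau_b = -0.1429 (C=9, D=12), p = 0.772619, fail to reject H0.


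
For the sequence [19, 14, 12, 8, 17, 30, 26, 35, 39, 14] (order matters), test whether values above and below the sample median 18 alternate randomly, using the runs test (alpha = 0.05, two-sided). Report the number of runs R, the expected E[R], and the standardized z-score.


Step 1: Compute median = 18; label A = above, B = below.
Labels in order: ABBBBAAAAB  (n_A = 5, n_B = 5)
Step 2: Count runs R = 4.
Step 3: Under H0 (random ordering), E[R] = 2*n_A*n_B/(n_A+n_B) + 1 = 2*5*5/10 + 1 = 6.0000.
        Var[R] = 2*n_A*n_B*(2*n_A*n_B - n_A - n_B) / ((n_A+n_B)^2 * (n_A+n_B-1)) = 2000/900 = 2.2222.
        SD[R] = 1.4907.
Step 4: Continuity-corrected z = (R + 0.5 - E[R]) / SD[R] = (4 + 0.5 - 6.0000) / 1.4907 = -1.0062.
Step 5: Two-sided p-value via normal approximation = 2*(1 - Phi(|z|)) = 0.314305.
Step 6: alpha = 0.05. fail to reject H0.

R = 4, z = -1.0062, p = 0.314305, fail to reject H0.


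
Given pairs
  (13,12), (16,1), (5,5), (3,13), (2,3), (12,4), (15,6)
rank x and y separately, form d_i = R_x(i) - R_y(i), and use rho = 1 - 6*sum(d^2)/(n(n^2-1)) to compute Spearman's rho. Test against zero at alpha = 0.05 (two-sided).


Step 1: Rank x and y separately (midranks; no ties here).
rank(x): 13->5, 16->7, 5->3, 3->2, 2->1, 12->4, 15->6
rank(y): 12->6, 1->1, 5->4, 13->7, 3->2, 4->3, 6->5
Step 2: d_i = R_x(i) - R_y(i); compute d_i^2.
  (5-6)^2=1, (7-1)^2=36, (3-4)^2=1, (2-7)^2=25, (1-2)^2=1, (4-3)^2=1, (6-5)^2=1
sum(d^2) = 66.
Step 3: rho = 1 - 6*66 / (7*(7^2 - 1)) = 1 - 396/336 = -0.178571.
Step 4: Under H0, t = rho * sqrt((n-2)/(1-rho^2)) = -0.4058 ~ t(5).
Step 5: Two-sided p-value from the t-distribution with 5 df = 0.701658.
Step 6: alpha = 0.05. fail to reject H0.

rho = -0.1786, p = 0.701658, fail to reject H0 at alpha = 0.05.
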